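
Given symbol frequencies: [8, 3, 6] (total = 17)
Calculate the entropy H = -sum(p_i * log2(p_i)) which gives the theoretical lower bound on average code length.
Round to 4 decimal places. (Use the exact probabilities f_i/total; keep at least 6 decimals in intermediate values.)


Per-symbol terms -p_i * log2(p_i) with p_i = f_i/17:
  p = 8/17 = 0.470588: log2(p) = -1.087463, -p*log2(p) = 0.511747
  p = 3/17 = 0.176471: log2(p) = -2.502500, -p*log2(p) = 0.441618
  p = 6/17 = 0.352941: log2(p) = -1.502500, -p*log2(p) = 0.530294
H = 0.511747 + 0.441618 + 0.530294 = 1.483659

H = 1.4837 bits/symbol


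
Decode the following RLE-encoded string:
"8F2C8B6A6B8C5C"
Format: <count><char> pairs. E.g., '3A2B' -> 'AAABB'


Expanding each <count><char> pair:
  8F -> 'FFFFFFFF'
  2C -> 'CC'
  8B -> 'BBBBBBBB'
  6A -> 'AAAAAA'
  6B -> 'BBBBBB'
  8C -> 'CCCCCCCC'
  5C -> 'CCCCC'

Decoded = FFFFFFFFCCBBBBBBBBAAAAAABBBBBBCCCCCCCCCCCCC


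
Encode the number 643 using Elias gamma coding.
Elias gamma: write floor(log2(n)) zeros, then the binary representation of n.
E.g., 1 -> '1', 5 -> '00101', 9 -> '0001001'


num_bits = floor(log2(643)) + 1 = 10
leading_zeros = num_bits - 1 = 9
binary(643) = 1010000011

Elias gamma(643) = '000000000' + '1010000011' = 0000000001010000011 (19 bits)


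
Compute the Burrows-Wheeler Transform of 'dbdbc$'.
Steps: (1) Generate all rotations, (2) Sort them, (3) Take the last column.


Rotations (sorted):
  0: $dbdbc -> last char: c
  1: bc$dbd -> last char: d
  2: bdbc$d -> last char: d
  3: c$dbdb -> last char: b
  4: dbc$db -> last char: b
  5: dbdbc$ -> last char: $


BWT = cddbb$


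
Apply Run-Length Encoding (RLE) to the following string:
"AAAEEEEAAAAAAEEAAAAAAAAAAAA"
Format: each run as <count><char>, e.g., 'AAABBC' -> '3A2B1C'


Scanning runs left to right:
  i=0: run of 'A' x 3 -> '3A'
  i=3: run of 'E' x 4 -> '4E'
  i=7: run of 'A' x 6 -> '6A'
  i=13: run of 'E' x 2 -> '2E'
  i=15: run of 'A' x 12 -> '12A'

RLE = 3A4E6A2E12A


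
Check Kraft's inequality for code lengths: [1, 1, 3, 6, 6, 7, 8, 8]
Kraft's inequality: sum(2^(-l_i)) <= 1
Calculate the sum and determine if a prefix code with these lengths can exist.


Sum = 2^(-1) + 2^(-1) + 2^(-3) + 2^(-6) + 2^(-6) + 2^(-7) + 2^(-8) + 2^(-8)
    = 0.5 + 0.5 + 0.125 + 0.015625 + 0.015625 + 0.0078125 + 0.00390625 + 0.00390625
    = 300/256 = 1.171875
Since 1.171875 > 1, Kraft's inequality is NOT satisfied.
A prefix code with these lengths CANNOT exist.

Kraft sum = 1.171875. Not satisfied.


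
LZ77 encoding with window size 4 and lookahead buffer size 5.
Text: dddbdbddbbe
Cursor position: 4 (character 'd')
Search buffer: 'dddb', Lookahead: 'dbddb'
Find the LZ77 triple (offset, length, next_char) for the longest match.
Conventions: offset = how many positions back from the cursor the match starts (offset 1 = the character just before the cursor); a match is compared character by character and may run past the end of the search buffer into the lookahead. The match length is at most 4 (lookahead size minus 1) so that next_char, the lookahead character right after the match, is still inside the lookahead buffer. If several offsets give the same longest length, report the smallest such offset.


Try each offset into the search buffer:
  offset=1 (pos 3, char 'b'): match length 0
  offset=2 (pos 2, char 'd'): match length 3
  offset=3 (pos 1, char 'd'): match length 1
  offset=4 (pos 0, char 'd'): match length 1
Longest match has length 3 at offset 2.
next_char = character at position 4 + 3 = 7 -> 'd'

Best match: offset=2, length=3 (matching 'dbd' starting at position 2)
LZ77 triple: (2, 3, 'd')


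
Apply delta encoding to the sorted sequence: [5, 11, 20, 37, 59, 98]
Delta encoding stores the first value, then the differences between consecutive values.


First value: 5
Deltas:
  11 - 5 = 6
  20 - 11 = 9
  37 - 20 = 17
  59 - 37 = 22
  98 - 59 = 39


Delta encoded: [5, 6, 9, 17, 22, 39]


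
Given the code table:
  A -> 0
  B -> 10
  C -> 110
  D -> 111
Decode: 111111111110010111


Decoding:
111 -> D
111 -> D
111 -> D
110 -> C
0 -> A
10 -> B
111 -> D


Result: DDDCABD


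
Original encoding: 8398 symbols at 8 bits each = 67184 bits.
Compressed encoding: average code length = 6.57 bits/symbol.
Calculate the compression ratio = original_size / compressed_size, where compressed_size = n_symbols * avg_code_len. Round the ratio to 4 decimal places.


original_size = n_symbols * orig_bits = 8398 * 8 = 67184 bits
compressed_size = n_symbols * avg_code_len = 8398 * 6.57 = 55174.86 bits
ratio = original_size / compressed_size = 67184 / 55174.86 = 1.2177

Compression ratio = 1.2177


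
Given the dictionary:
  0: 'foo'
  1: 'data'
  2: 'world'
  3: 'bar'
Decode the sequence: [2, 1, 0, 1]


Look up each index in the dictionary:
  2 -> 'world'
  1 -> 'data'
  0 -> 'foo'
  1 -> 'data'

Decoded: "world data foo data"


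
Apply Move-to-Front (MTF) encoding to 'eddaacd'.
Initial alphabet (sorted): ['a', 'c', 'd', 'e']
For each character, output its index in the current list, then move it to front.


MTF encoding:
'e': index 3 in ['a', 'c', 'd', 'e'] -> ['e', 'a', 'c', 'd']
'd': index 3 in ['e', 'a', 'c', 'd'] -> ['d', 'e', 'a', 'c']
'd': index 0 in ['d', 'e', 'a', 'c'] -> ['d', 'e', 'a', 'c']
'a': index 2 in ['d', 'e', 'a', 'c'] -> ['a', 'd', 'e', 'c']
'a': index 0 in ['a', 'd', 'e', 'c'] -> ['a', 'd', 'e', 'c']
'c': index 3 in ['a', 'd', 'e', 'c'] -> ['c', 'a', 'd', 'e']
'd': index 2 in ['c', 'a', 'd', 'e'] -> ['d', 'c', 'a', 'e']


Output: [3, 3, 0, 2, 0, 3, 2]


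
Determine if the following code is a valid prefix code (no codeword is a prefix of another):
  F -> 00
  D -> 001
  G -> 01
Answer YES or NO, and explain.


Checking each pair (does one codeword prefix another?):
  F='00' vs D='001': prefix -- VIOLATION

NO -- this is NOT a valid prefix code. F (00) is a prefix of D (001).


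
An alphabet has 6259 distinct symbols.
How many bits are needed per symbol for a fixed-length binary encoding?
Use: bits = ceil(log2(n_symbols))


log2(6259) = 12.6117
Bracket: 2^12 = 4096 < 6259 <= 2^13 = 8192
So ceil(log2(6259)) = 13

bits = ceil(log2(6259)) = ceil(12.6117) = 13 bits


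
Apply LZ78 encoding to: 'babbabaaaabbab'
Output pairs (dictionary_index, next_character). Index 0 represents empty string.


LZ78 encoding steps:
Dictionary: {0: ''}
Step 1: w='' (idx 0), next='b' -> output (0, 'b'), add 'b' as idx 1
Step 2: w='' (idx 0), next='a' -> output (0, 'a'), add 'a' as idx 2
Step 3: w='b' (idx 1), next='b' -> output (1, 'b'), add 'bb' as idx 3
Step 4: w='a' (idx 2), next='b' -> output (2, 'b'), add 'ab' as idx 4
Step 5: w='a' (idx 2), next='a' -> output (2, 'a'), add 'aa' as idx 5
Step 6: w='aa' (idx 5), next='b' -> output (5, 'b'), add 'aab' as idx 6
Step 7: w='b' (idx 1), next='a' -> output (1, 'a'), add 'ba' as idx 7
Step 8: w='b' (idx 1), end of input -> output (1, '')


Encoded: [(0, 'b'), (0, 'a'), (1, 'b'), (2, 'b'), (2, 'a'), (5, 'b'), (1, 'a'), (1, '')]


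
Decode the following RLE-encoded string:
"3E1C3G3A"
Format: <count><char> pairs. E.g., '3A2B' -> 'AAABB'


Expanding each <count><char> pair:
  3E -> 'EEE'
  1C -> 'C'
  3G -> 'GGG'
  3A -> 'AAA'

Decoded = EEECGGGAAA


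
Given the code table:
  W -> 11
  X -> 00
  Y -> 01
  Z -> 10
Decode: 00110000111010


Decoding:
00 -> X
11 -> W
00 -> X
00 -> X
11 -> W
10 -> Z
10 -> Z


Result: XWXXWZZ


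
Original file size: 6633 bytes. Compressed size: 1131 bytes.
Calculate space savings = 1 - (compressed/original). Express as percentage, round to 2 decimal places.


ratio = compressed/original = 1131/6633 = 0.170511
savings = 1 - ratio = 1 - 0.170511 = 0.829489
as a percentage: 0.829489 * 100 = 82.95%

Space savings = 1 - 1131/6633 = 82.95%


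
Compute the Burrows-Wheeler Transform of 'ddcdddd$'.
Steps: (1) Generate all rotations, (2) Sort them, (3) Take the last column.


Rotations (sorted):
  0: $ddcdddd -> last char: d
  1: cdddd$dd -> last char: d
  2: d$ddcddd -> last char: d
  3: dcdddd$d -> last char: d
  4: dd$ddcdd -> last char: d
  5: ddcdddd$ -> last char: $
  6: ddd$ddcd -> last char: d
  7: dddd$ddc -> last char: c


BWT = ddddd$dc


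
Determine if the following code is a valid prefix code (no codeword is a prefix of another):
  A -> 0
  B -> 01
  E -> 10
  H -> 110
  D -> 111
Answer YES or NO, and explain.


Checking each pair (does one codeword prefix another?):
  A='0' vs B='01': prefix -- VIOLATION

NO -- this is NOT a valid prefix code. A (0) is a prefix of B (01).


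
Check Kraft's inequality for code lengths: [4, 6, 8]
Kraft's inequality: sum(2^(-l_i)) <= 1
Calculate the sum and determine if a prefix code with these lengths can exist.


Sum = 2^(-4) + 2^(-6) + 2^(-8)
    = 0.0625 + 0.015625 + 0.00390625
    = 21/256 = 0.08203125
Since 0.08203125 <= 1, Kraft's inequality IS satisfied.
A prefix code with these lengths CAN exist.

Kraft sum = 0.08203125. Satisfied.


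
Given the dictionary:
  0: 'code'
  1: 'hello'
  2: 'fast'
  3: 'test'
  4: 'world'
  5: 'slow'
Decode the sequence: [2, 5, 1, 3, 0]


Look up each index in the dictionary:
  2 -> 'fast'
  5 -> 'slow'
  1 -> 'hello'
  3 -> 'test'
  0 -> 'code'

Decoded: "fast slow hello test code"


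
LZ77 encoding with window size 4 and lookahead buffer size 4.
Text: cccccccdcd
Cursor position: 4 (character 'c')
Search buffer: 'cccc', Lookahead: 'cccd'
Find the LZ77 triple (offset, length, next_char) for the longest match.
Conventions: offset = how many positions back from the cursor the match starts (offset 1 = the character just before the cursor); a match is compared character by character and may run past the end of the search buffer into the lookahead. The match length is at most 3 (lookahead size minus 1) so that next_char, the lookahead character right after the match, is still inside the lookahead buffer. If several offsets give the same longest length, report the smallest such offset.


Try each offset into the search buffer:
  offset=1 (pos 3, char 'c'): match length 3
  offset=2 (pos 2, char 'c'): match length 3
  offset=3 (pos 1, char 'c'): match length 3
  offset=4 (pos 0, char 'c'): match length 3
Longest match has length 3, found at offsets 1, 2, 3, 4; take the smallest, offset 1.
next_char = character at position 4 + 3 = 7 -> 'd'

Best match: offset=1, length=3 (matching 'ccc' starting at position 3)
LZ77 triple: (1, 3, 'd')


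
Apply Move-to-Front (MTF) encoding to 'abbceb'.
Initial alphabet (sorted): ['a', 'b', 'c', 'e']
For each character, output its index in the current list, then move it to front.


MTF encoding:
'a': index 0 in ['a', 'b', 'c', 'e'] -> ['a', 'b', 'c', 'e']
'b': index 1 in ['a', 'b', 'c', 'e'] -> ['b', 'a', 'c', 'e']
'b': index 0 in ['b', 'a', 'c', 'e'] -> ['b', 'a', 'c', 'e']
'c': index 2 in ['b', 'a', 'c', 'e'] -> ['c', 'b', 'a', 'e']
'e': index 3 in ['c', 'b', 'a', 'e'] -> ['e', 'c', 'b', 'a']
'b': index 2 in ['e', 'c', 'b', 'a'] -> ['b', 'e', 'c', 'a']


Output: [0, 1, 0, 2, 3, 2]


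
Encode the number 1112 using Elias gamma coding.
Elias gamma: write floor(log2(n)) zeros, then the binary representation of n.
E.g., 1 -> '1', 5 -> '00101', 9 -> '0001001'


num_bits = floor(log2(1112)) + 1 = 11
leading_zeros = num_bits - 1 = 10
binary(1112) = 10001011000

Elias gamma(1112) = '0000000000' + '10001011000' = 000000000010001011000 (21 bits)


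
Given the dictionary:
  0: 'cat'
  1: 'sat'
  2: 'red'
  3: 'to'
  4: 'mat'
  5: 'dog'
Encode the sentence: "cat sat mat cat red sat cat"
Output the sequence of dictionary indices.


Look up each word in the dictionary:
  'cat' -> 0
  'sat' -> 1
  'mat' -> 4
  'cat' -> 0
  'red' -> 2
  'sat' -> 1
  'cat' -> 0

Encoded: [0, 1, 4, 0, 2, 1, 0]


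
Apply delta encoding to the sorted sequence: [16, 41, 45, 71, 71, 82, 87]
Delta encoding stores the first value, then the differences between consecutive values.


First value: 16
Deltas:
  41 - 16 = 25
  45 - 41 = 4
  71 - 45 = 26
  71 - 71 = 0
  82 - 71 = 11
  87 - 82 = 5


Delta encoded: [16, 25, 4, 26, 0, 11, 5]


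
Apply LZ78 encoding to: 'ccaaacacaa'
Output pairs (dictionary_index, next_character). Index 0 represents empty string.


LZ78 encoding steps:
Dictionary: {0: ''}
Step 1: w='' (idx 0), next='c' -> output (0, 'c'), add 'c' as idx 1
Step 2: w='c' (idx 1), next='a' -> output (1, 'a'), add 'ca' as idx 2
Step 3: w='' (idx 0), next='a' -> output (0, 'a'), add 'a' as idx 3
Step 4: w='a' (idx 3), next='c' -> output (3, 'c'), add 'ac' as idx 4
Step 5: w='ac' (idx 4), next='a' -> output (4, 'a'), add 'aca' as idx 5
Step 6: w='a' (idx 3), end of input -> output (3, '')


Encoded: [(0, 'c'), (1, 'a'), (0, 'a'), (3, 'c'), (4, 'a'), (3, '')]


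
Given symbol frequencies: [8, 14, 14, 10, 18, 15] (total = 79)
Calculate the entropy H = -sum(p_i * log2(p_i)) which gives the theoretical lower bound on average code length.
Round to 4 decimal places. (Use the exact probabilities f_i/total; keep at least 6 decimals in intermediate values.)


Per-symbol terms -p_i * log2(p_i) with p_i = f_i/79:
  p = 8/79 = 0.101266: log2(p) = -3.303781, -p*log2(p) = 0.334560
  p = 14/79 = 0.177215: log2(p) = -2.496426, -p*log2(p) = 0.442405
  p = 14/79 = 0.177215: log2(p) = -2.496426, -p*log2(p) = 0.442405
  p = 10/79 = 0.126582: log2(p) = -2.981853, -p*log2(p) = 0.377450
  p = 18/79 = 0.227848: log2(p) = -2.133856, -p*log2(p) = 0.486195
  p = 15/79 = 0.189873: log2(p) = -2.396890, -p*log2(p) = 0.455106
H = 0.334560 + 0.442405 + 0.442405 + 0.377450 + 0.486195 + 0.455106 = 2.538121

H = 2.5381 bits/symbol


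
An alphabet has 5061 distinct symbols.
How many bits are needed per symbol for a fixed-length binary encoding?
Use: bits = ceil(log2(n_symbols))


log2(5061) = 12.3052
Bracket: 2^12 = 4096 < 5061 <= 2^13 = 8192
So ceil(log2(5061)) = 13

bits = ceil(log2(5061)) = ceil(12.3052) = 13 bits


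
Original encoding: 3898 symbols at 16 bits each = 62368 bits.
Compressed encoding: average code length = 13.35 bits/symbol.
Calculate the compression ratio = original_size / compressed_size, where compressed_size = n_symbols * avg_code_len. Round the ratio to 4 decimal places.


original_size = n_symbols * orig_bits = 3898 * 16 = 62368 bits
compressed_size = n_symbols * avg_code_len = 3898 * 13.35 = 52038.3 bits
ratio = original_size / compressed_size = 62368 / 52038.3 = 1.1985

Compression ratio = 1.1985


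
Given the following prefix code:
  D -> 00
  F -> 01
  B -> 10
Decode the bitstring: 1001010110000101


Decoding step by step:
Bits 10 -> B
Bits 01 -> F
Bits 01 -> F
Bits 01 -> F
Bits 10 -> B
Bits 00 -> D
Bits 01 -> F
Bits 01 -> F


Decoded message: BFFFBDFF


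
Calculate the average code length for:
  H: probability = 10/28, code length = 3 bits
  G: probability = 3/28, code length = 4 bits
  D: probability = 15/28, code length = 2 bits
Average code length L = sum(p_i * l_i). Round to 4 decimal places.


Weighted contributions p_i * l_i:
  H: (10/28) * 3 = 30/28
  G: (3/28) * 4 = 12/28
  D: (15/28) * 2 = 30/28
Sum = (30 + 12 + 30)/28 = 72/28

L = 72/28 = 2.5714 bits/symbol


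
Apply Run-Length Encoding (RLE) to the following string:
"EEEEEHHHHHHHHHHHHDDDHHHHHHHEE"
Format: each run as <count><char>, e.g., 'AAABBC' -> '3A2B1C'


Scanning runs left to right:
  i=0: run of 'E' x 5 -> '5E'
  i=5: run of 'H' x 12 -> '12H'
  i=17: run of 'D' x 3 -> '3D'
  i=20: run of 'H' x 7 -> '7H'
  i=27: run of 'E' x 2 -> '2E'

RLE = 5E12H3D7H2E


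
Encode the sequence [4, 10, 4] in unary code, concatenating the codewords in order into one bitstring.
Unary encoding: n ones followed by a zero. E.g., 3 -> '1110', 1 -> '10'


Encode each number as n ones followed by a terminating 0:
  4 -> 11110 (5 bits)
  10 -> 11111111110 (11 bits)
  4 -> 11110 (5 bits)
Total length = 5 + 11 + 5 = 21 bits.

Unary([4, 10, 4]) = 111101111111111011110 (21 bits)


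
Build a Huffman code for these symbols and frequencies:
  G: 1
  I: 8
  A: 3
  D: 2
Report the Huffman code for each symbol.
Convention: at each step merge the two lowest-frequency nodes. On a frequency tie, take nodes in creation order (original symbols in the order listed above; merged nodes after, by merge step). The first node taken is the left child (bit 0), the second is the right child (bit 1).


Huffman tree construction:
Step 1: Merge G(1) + D(2) = 3
Step 2: Merge A(3) + (G+D)(3) = 6
Step 3: Merge (A+(G+D))(6) + I(8) = 14
Read each symbol's code off the tree from the root (left child = 0, right child = 1).

Codes:
  G: 010 (length 3)
  I: 1 (length 1)
  A: 00 (length 2)
  D: 011 (length 3)
Average code length: 23/14 = 1.6429 bits/symbol


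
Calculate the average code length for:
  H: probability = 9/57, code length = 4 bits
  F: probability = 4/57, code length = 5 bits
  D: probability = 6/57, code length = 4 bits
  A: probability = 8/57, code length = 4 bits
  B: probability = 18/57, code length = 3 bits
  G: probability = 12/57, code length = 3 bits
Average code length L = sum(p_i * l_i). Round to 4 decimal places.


Weighted contributions p_i * l_i:
  H: (9/57) * 4 = 36/57
  F: (4/57) * 5 = 20/57
  D: (6/57) * 4 = 24/57
  A: (8/57) * 4 = 32/57
  B: (18/57) * 3 = 54/57
  G: (12/57) * 3 = 36/57
Sum = (36 + 20 + 24 + 32 + 54 + 36)/57 = 202/57

L = 202/57 = 3.5439 bits/symbol


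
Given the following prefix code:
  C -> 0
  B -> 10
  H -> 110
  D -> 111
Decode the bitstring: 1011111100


Decoding step by step:
Bits 10 -> B
Bits 111 -> D
Bits 111 -> D
Bits 0 -> C
Bits 0 -> C


Decoded message: BDDCC


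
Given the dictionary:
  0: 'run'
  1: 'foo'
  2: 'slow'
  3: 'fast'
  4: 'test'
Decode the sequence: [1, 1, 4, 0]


Look up each index in the dictionary:
  1 -> 'foo'
  1 -> 'foo'
  4 -> 'test'
  0 -> 'run'

Decoded: "foo foo test run"


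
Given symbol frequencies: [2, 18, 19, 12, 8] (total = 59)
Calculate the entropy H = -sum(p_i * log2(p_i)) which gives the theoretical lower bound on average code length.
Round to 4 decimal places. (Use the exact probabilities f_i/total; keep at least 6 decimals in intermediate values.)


Per-symbol terms -p_i * log2(p_i) with p_i = f_i/59:
  p = 2/59 = 0.033898: log2(p) = -4.882643, -p*log2(p) = 0.165513
  p = 18/59 = 0.305085: log2(p) = -1.712718, -p*log2(p) = 0.522524
  p = 19/59 = 0.322034: log2(p) = -1.634716, -p*log2(p) = 0.526434
  p = 12/59 = 0.203390: log2(p) = -2.297681, -p*log2(p) = 0.467325
  p = 8/59 = 0.135593: log2(p) = -2.882643, -p*log2(p) = 0.390867
H = 0.165513 + 0.522524 + 0.526434 + 0.467325 + 0.390867 = 2.072663

H = 2.0727 bits/symbol


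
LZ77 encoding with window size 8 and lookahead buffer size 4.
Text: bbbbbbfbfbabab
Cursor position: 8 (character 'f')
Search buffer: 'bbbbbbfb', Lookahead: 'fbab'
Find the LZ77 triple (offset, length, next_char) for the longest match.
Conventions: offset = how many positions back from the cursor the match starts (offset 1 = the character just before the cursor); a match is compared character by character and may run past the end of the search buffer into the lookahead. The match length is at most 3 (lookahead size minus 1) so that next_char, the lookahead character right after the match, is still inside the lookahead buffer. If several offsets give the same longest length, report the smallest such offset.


Try each offset into the search buffer:
  offset=1 (pos 7, char 'b'): match length 0
  offset=2 (pos 6, char 'f'): match length 2
  offset=3 (pos 5, char 'b'): match length 0
  offset=4 (pos 4, char 'b'): match length 0
  offset=5 (pos 3, char 'b'): match length 0
  offset=6 (pos 2, char 'b'): match length 0
  offset=7 (pos 1, char 'b'): match length 0
  offset=8 (pos 0, char 'b'): match length 0
Longest match has length 2 at offset 2.
next_char = character at position 8 + 2 = 10 -> 'a'

Best match: offset=2, length=2 (matching 'fb' starting at position 6)
LZ77 triple: (2, 2, 'a')


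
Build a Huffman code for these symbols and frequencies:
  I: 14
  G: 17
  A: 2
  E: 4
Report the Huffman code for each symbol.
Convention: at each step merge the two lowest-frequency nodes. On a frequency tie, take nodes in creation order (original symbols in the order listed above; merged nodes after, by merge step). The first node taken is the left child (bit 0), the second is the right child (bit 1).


Huffman tree construction:
Step 1: Merge A(2) + E(4) = 6
Step 2: Merge (A+E)(6) + I(14) = 20
Step 3: Merge G(17) + ((A+E)+I)(20) = 37
Read each symbol's code off the tree from the root (left child = 0, right child = 1).

Codes:
  I: 11 (length 2)
  G: 0 (length 1)
  A: 100 (length 3)
  E: 101 (length 3)
Average code length: 63/37 = 1.7027 bits/symbol


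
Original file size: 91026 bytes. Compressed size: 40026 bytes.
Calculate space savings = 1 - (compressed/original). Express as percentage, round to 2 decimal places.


ratio = compressed/original = 40026/91026 = 0.439721
savings = 1 - ratio = 1 - 0.439721 = 0.560279
as a percentage: 0.560279 * 100 = 56.03%

Space savings = 1 - 40026/91026 = 56.03%


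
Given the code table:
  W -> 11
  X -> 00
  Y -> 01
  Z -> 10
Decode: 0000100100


Decoding:
00 -> X
00 -> X
10 -> Z
01 -> Y
00 -> X


Result: XXZYX


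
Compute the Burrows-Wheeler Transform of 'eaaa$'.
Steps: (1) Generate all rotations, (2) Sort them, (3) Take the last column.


Rotations (sorted):
  0: $eaaa -> last char: a
  1: a$eaa -> last char: a
  2: aa$ea -> last char: a
  3: aaa$e -> last char: e
  4: eaaa$ -> last char: $


BWT = aaae$


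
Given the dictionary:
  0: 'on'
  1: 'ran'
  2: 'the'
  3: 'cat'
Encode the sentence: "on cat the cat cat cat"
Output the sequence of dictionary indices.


Look up each word in the dictionary:
  'on' -> 0
  'cat' -> 3
  'the' -> 2
  'cat' -> 3
  'cat' -> 3
  'cat' -> 3

Encoded: [0, 3, 2, 3, 3, 3]


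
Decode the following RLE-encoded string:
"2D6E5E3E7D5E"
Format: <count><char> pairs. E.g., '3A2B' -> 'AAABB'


Expanding each <count><char> pair:
  2D -> 'DD'
  6E -> 'EEEEEE'
  5E -> 'EEEEE'
  3E -> 'EEE'
  7D -> 'DDDDDDD'
  5E -> 'EEEEE'

Decoded = DDEEEEEEEEEEEEEEDDDDDDDEEEEE


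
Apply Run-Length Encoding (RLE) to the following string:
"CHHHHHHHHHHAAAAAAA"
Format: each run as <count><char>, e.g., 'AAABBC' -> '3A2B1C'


Scanning runs left to right:
  i=0: run of 'C' x 1 -> '1C'
  i=1: run of 'H' x 10 -> '10H'
  i=11: run of 'A' x 7 -> '7A'

RLE = 1C10H7A


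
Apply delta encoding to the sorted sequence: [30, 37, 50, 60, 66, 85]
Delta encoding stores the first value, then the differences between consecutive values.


First value: 30
Deltas:
  37 - 30 = 7
  50 - 37 = 13
  60 - 50 = 10
  66 - 60 = 6
  85 - 66 = 19


Delta encoded: [30, 7, 13, 10, 6, 19]


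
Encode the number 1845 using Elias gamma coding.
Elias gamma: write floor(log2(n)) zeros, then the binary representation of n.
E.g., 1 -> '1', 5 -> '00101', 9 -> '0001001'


num_bits = floor(log2(1845)) + 1 = 11
leading_zeros = num_bits - 1 = 10
binary(1845) = 11100110101

Elias gamma(1845) = '0000000000' + '11100110101' = 000000000011100110101 (21 bits)


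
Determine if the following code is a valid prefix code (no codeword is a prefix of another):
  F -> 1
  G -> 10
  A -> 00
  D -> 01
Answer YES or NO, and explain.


Checking each pair (does one codeword prefix another?):
  F='1' vs G='10': prefix -- VIOLATION

NO -- this is NOT a valid prefix code. F (1) is a prefix of G (10).


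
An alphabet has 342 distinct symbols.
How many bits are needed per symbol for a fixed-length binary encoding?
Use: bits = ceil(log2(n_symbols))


log2(342) = 8.4179
Bracket: 2^8 = 256 < 342 <= 2^9 = 512
So ceil(log2(342)) = 9

bits = ceil(log2(342)) = ceil(8.4179) = 9 bits


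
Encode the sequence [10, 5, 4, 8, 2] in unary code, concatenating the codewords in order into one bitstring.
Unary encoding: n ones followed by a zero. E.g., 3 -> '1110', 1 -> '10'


Encode each number as n ones followed by a terminating 0:
  10 -> 11111111110 (11 bits)
  5 -> 111110 (6 bits)
  4 -> 11110 (5 bits)
  8 -> 111111110 (9 bits)
  2 -> 110 (3 bits)
Total length = 11 + 6 + 5 + 9 + 3 = 34 bits.

Unary([10, 5, 4, 8, 2]) = 1111111111011111011110111111110110 (34 bits)


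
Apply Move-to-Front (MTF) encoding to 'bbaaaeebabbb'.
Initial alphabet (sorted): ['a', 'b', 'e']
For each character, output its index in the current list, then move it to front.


MTF encoding:
'b': index 1 in ['a', 'b', 'e'] -> ['b', 'a', 'e']
'b': index 0 in ['b', 'a', 'e'] -> ['b', 'a', 'e']
'a': index 1 in ['b', 'a', 'e'] -> ['a', 'b', 'e']
'a': index 0 in ['a', 'b', 'e'] -> ['a', 'b', 'e']
'a': index 0 in ['a', 'b', 'e'] -> ['a', 'b', 'e']
'e': index 2 in ['a', 'b', 'e'] -> ['e', 'a', 'b']
'e': index 0 in ['e', 'a', 'b'] -> ['e', 'a', 'b']
'b': index 2 in ['e', 'a', 'b'] -> ['b', 'e', 'a']
'a': index 2 in ['b', 'e', 'a'] -> ['a', 'b', 'e']
'b': index 1 in ['a', 'b', 'e'] -> ['b', 'a', 'e']
'b': index 0 in ['b', 'a', 'e'] -> ['b', 'a', 'e']
'b': index 0 in ['b', 'a', 'e'] -> ['b', 'a', 'e']


Output: [1, 0, 1, 0, 0, 2, 0, 2, 2, 1, 0, 0]


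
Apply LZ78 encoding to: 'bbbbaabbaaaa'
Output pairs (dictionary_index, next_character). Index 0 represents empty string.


LZ78 encoding steps:
Dictionary: {0: ''}
Step 1: w='' (idx 0), next='b' -> output (0, 'b'), add 'b' as idx 1
Step 2: w='b' (idx 1), next='b' -> output (1, 'b'), add 'bb' as idx 2
Step 3: w='b' (idx 1), next='a' -> output (1, 'a'), add 'ba' as idx 3
Step 4: w='' (idx 0), next='a' -> output (0, 'a'), add 'a' as idx 4
Step 5: w='bb' (idx 2), next='a' -> output (2, 'a'), add 'bba' as idx 5
Step 6: w='a' (idx 4), next='a' -> output (4, 'a'), add 'aa' as idx 6
Step 7: w='a' (idx 4), end of input -> output (4, '')


Encoded: [(0, 'b'), (1, 'b'), (1, 'a'), (0, 'a'), (2, 'a'), (4, 'a'), (4, '')]


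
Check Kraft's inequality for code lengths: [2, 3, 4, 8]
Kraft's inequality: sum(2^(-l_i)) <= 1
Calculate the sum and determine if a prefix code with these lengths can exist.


Sum = 2^(-2) + 2^(-3) + 2^(-4) + 2^(-8)
    = 0.25 + 0.125 + 0.0625 + 0.00390625
    = 113/256 = 0.44140625
Since 0.44140625 <= 1, Kraft's inequality IS satisfied.
A prefix code with these lengths CAN exist.

Kraft sum = 0.44140625. Satisfied.


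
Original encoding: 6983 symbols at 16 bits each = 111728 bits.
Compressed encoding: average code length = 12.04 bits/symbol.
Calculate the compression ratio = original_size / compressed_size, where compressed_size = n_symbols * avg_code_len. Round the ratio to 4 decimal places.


original_size = n_symbols * orig_bits = 6983 * 16 = 111728 bits
compressed_size = n_symbols * avg_code_len = 6983 * 12.04 = 84075.32 bits
ratio = original_size / compressed_size = 111728 / 84075.32 = 1.3289

Compression ratio = 1.3289


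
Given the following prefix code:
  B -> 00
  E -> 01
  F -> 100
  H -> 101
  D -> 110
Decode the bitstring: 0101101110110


Decoding step by step:
Bits 01 -> E
Bits 01 -> E
Bits 101 -> H
Bits 110 -> D
Bits 110 -> D


Decoded message: EEHDD


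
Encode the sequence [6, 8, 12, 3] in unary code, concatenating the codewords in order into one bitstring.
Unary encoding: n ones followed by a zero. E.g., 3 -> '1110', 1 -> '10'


Encode each number as n ones followed by a terminating 0:
  6 -> 1111110 (7 bits)
  8 -> 111111110 (9 bits)
  12 -> 1111111111110 (13 bits)
  3 -> 1110 (4 bits)
Total length = 7 + 9 + 13 + 4 = 33 bits.

Unary([6, 8, 12, 3]) = 111111011111111011111111111101110 (33 bits)


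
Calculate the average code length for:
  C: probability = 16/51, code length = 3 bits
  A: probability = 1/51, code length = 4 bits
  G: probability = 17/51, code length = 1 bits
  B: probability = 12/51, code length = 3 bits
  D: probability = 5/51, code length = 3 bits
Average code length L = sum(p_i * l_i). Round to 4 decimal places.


Weighted contributions p_i * l_i:
  C: (16/51) * 3 = 48/51
  A: (1/51) * 4 = 4/51
  G: (17/51) * 1 = 17/51
  B: (12/51) * 3 = 36/51
  D: (5/51) * 3 = 15/51
Sum = (48 + 4 + 17 + 36 + 15)/51 = 120/51

L = 120/51 = 2.3529 bits/symbol


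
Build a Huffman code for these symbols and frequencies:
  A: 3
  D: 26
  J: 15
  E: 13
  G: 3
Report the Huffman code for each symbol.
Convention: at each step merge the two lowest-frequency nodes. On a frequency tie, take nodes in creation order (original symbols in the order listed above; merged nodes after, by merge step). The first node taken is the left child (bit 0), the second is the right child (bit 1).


Huffman tree construction:
Step 1: Merge A(3) + G(3) = 6
Step 2: Merge (A+G)(6) + E(13) = 19
Step 3: Merge J(15) + ((A+G)+E)(19) = 34
Step 4: Merge D(26) + (J+((A+G)+E))(34) = 60
Read each symbol's code off the tree from the root (left child = 0, right child = 1).

Codes:
  A: 1100 (length 4)
  D: 0 (length 1)
  J: 10 (length 2)
  E: 111 (length 3)
  G: 1101 (length 4)
Average code length: 119/60 = 1.9833 bits/symbol


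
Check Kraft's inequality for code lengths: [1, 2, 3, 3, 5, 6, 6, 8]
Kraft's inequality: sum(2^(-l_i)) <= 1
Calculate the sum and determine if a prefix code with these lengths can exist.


Sum = 2^(-1) + 2^(-2) + 2^(-3) + 2^(-3) + 2^(-5) + 2^(-6) + 2^(-6) + 2^(-8)
    = 0.5 + 0.25 + 0.125 + 0.125 + 0.03125 + 0.015625 + 0.015625 + 0.00390625
    = 273/256 = 1.06640625
Since 1.06640625 > 1, Kraft's inequality is NOT satisfied.
A prefix code with these lengths CANNOT exist.

Kraft sum = 1.06640625. Not satisfied.


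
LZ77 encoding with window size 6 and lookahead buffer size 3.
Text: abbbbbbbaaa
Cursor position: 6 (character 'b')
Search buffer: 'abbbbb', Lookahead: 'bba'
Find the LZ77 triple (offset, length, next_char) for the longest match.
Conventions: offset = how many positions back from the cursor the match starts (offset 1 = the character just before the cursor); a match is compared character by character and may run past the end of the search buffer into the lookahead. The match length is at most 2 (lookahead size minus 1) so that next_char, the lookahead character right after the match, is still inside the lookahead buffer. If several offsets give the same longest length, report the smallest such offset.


Try each offset into the search buffer:
  offset=1 (pos 5, char 'b'): match length 2
  offset=2 (pos 4, char 'b'): match length 2
  offset=3 (pos 3, char 'b'): match length 2
  offset=4 (pos 2, char 'b'): match length 2
  offset=5 (pos 1, char 'b'): match length 2
  offset=6 (pos 0, char 'a'): match length 0
Longest match has length 2, found at offsets 1, 2, 3, 4, 5; take the smallest, offset 1.
next_char = character at position 6 + 2 = 8 -> 'a'

Best match: offset=1, length=2 (matching 'bb' starting at position 5)
LZ77 triple: (1, 2, 'a')


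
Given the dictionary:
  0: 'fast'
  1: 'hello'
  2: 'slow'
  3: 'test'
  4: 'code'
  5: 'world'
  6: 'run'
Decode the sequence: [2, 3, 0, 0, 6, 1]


Look up each index in the dictionary:
  2 -> 'slow'
  3 -> 'test'
  0 -> 'fast'
  0 -> 'fast'
  6 -> 'run'
  1 -> 'hello'

Decoded: "slow test fast fast run hello"


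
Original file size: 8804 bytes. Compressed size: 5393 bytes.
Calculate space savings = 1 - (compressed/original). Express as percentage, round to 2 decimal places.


ratio = compressed/original = 5393/8804 = 0.612562
savings = 1 - ratio = 1 - 0.612562 = 0.387438
as a percentage: 0.387438 * 100 = 38.74%

Space savings = 1 - 5393/8804 = 38.74%


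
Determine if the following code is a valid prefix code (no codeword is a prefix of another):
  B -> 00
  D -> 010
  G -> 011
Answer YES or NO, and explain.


Checking each pair (does one codeword prefix another?):
  B='00' vs D='010': no prefix
  B='00' vs G='011': no prefix
  D='010' vs B='00': no prefix
  D='010' vs G='011': no prefix
  G='011' vs B='00': no prefix
  G='011' vs D='010': no prefix
No violation found over all pairs.

YES -- this is a valid prefix code. No codeword is a prefix of any other codeword.


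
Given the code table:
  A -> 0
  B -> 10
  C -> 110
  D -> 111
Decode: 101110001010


Decoding:
10 -> B
111 -> D
0 -> A
0 -> A
0 -> A
10 -> B
10 -> B


Result: BDAAABB


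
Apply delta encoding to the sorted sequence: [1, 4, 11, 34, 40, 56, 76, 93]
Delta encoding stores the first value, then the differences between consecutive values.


First value: 1
Deltas:
  4 - 1 = 3
  11 - 4 = 7
  34 - 11 = 23
  40 - 34 = 6
  56 - 40 = 16
  76 - 56 = 20
  93 - 76 = 17


Delta encoded: [1, 3, 7, 23, 6, 16, 20, 17]


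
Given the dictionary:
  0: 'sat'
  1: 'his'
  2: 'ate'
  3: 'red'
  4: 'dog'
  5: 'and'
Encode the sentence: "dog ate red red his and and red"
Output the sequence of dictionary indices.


Look up each word in the dictionary:
  'dog' -> 4
  'ate' -> 2
  'red' -> 3
  'red' -> 3
  'his' -> 1
  'and' -> 5
  'and' -> 5
  'red' -> 3

Encoded: [4, 2, 3, 3, 1, 5, 5, 3]


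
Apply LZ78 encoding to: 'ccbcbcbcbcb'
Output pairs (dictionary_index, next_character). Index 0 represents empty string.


LZ78 encoding steps:
Dictionary: {0: ''}
Step 1: w='' (idx 0), next='c' -> output (0, 'c'), add 'c' as idx 1
Step 2: w='c' (idx 1), next='b' -> output (1, 'b'), add 'cb' as idx 2
Step 3: w='cb' (idx 2), next='c' -> output (2, 'c'), add 'cbc' as idx 3
Step 4: w='' (idx 0), next='b' -> output (0, 'b'), add 'b' as idx 4
Step 5: w='cbc' (idx 3), next='b' -> output (3, 'b'), add 'cbcb' as idx 5


Encoded: [(0, 'c'), (1, 'b'), (2, 'c'), (0, 'b'), (3, 'b')]


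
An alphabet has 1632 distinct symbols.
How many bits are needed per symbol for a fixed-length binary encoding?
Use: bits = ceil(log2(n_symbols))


log2(1632) = 10.6724
Bracket: 2^10 = 1024 < 1632 <= 2^11 = 2048
So ceil(log2(1632)) = 11

bits = ceil(log2(1632)) = ceil(10.6724) = 11 bits


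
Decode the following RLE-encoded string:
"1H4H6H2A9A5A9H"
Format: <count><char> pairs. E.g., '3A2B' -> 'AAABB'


Expanding each <count><char> pair:
  1H -> 'H'
  4H -> 'HHHH'
  6H -> 'HHHHHH'
  2A -> 'AA'
  9A -> 'AAAAAAAAA'
  5A -> 'AAAAA'
  9H -> 'HHHHHHHHH'

Decoded = HHHHHHHHHHHAAAAAAAAAAAAAAAAHHHHHHHHH


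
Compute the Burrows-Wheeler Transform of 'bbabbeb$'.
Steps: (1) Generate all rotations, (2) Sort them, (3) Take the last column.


Rotations (sorted):
  0: $bbabbeb -> last char: b
  1: abbeb$bb -> last char: b
  2: b$bbabbe -> last char: e
  3: babbeb$b -> last char: b
  4: bbabbeb$ -> last char: $
  5: bbeb$bba -> last char: a
  6: beb$bbab -> last char: b
  7: eb$bbabb -> last char: b


BWT = bbeb$abb


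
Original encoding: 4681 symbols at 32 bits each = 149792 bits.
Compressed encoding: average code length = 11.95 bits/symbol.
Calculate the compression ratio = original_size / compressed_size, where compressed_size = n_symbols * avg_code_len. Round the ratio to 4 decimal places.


original_size = n_symbols * orig_bits = 4681 * 32 = 149792 bits
compressed_size = n_symbols * avg_code_len = 4681 * 11.95 = 55937.95 bits
ratio = original_size / compressed_size = 149792 / 55937.95 = 2.6778

Compression ratio = 2.6778


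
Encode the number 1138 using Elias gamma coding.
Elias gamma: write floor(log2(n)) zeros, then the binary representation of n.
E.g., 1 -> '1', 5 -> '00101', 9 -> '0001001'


num_bits = floor(log2(1138)) + 1 = 11
leading_zeros = num_bits - 1 = 10
binary(1138) = 10001110010

Elias gamma(1138) = '0000000000' + '10001110010' = 000000000010001110010 (21 bits)


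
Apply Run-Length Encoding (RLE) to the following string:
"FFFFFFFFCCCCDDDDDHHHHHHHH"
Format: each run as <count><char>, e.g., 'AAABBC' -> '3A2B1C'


Scanning runs left to right:
  i=0: run of 'F' x 8 -> '8F'
  i=8: run of 'C' x 4 -> '4C'
  i=12: run of 'D' x 5 -> '5D'
  i=17: run of 'H' x 8 -> '8H'

RLE = 8F4C5D8H


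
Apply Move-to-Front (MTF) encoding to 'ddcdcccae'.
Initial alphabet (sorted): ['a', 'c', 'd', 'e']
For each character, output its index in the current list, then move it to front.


MTF encoding:
'd': index 2 in ['a', 'c', 'd', 'e'] -> ['d', 'a', 'c', 'e']
'd': index 0 in ['d', 'a', 'c', 'e'] -> ['d', 'a', 'c', 'e']
'c': index 2 in ['d', 'a', 'c', 'e'] -> ['c', 'd', 'a', 'e']
'd': index 1 in ['c', 'd', 'a', 'e'] -> ['d', 'c', 'a', 'e']
'c': index 1 in ['d', 'c', 'a', 'e'] -> ['c', 'd', 'a', 'e']
'c': index 0 in ['c', 'd', 'a', 'e'] -> ['c', 'd', 'a', 'e']
'c': index 0 in ['c', 'd', 'a', 'e'] -> ['c', 'd', 'a', 'e']
'a': index 2 in ['c', 'd', 'a', 'e'] -> ['a', 'c', 'd', 'e']
'e': index 3 in ['a', 'c', 'd', 'e'] -> ['e', 'a', 'c', 'd']


Output: [2, 0, 2, 1, 1, 0, 0, 2, 3]


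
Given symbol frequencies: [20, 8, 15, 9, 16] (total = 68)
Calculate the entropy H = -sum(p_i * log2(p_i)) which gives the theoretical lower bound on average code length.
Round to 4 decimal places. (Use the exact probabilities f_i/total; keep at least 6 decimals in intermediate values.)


Per-symbol terms -p_i * log2(p_i) with p_i = f_i/68:
  p = 20/68 = 0.294118: log2(p) = -1.765535, -p*log2(p) = 0.519275
  p = 8/68 = 0.117647: log2(p) = -3.087463, -p*log2(p) = 0.363231
  p = 15/68 = 0.220588: log2(p) = -2.180572, -p*log2(p) = 0.481009
  p = 9/68 = 0.132353: log2(p) = -2.917538, -p*log2(p) = 0.386145
  p = 16/68 = 0.235294: log2(p) = -2.087463, -p*log2(p) = 0.491168
H = 0.519275 + 0.363231 + 0.481009 + 0.386145 + 0.491168 = 2.240828

H = 2.2408 bits/symbol


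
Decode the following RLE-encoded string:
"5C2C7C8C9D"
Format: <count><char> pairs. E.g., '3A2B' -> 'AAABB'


Expanding each <count><char> pair:
  5C -> 'CCCCC'
  2C -> 'CC'
  7C -> 'CCCCCCC'
  8C -> 'CCCCCCCC'
  9D -> 'DDDDDDDDD'

Decoded = CCCCCCCCCCCCCCCCCCCCCCDDDDDDDDD


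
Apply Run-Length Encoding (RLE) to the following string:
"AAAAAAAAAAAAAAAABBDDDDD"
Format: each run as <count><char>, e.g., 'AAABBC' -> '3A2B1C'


Scanning runs left to right:
  i=0: run of 'A' x 16 -> '16A'
  i=16: run of 'B' x 2 -> '2B'
  i=18: run of 'D' x 5 -> '5D'

RLE = 16A2B5D


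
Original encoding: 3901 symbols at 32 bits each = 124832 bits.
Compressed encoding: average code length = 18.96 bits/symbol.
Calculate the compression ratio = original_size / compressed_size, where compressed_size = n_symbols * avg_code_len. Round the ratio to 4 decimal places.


original_size = n_symbols * orig_bits = 3901 * 32 = 124832 bits
compressed_size = n_symbols * avg_code_len = 3901 * 18.96 = 73962.96 bits
ratio = original_size / compressed_size = 124832 / 73962.96 = 1.6878

Compression ratio = 1.6878


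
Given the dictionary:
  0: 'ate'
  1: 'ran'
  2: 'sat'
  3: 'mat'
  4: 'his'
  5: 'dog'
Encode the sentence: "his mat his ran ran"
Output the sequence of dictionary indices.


Look up each word in the dictionary:
  'his' -> 4
  'mat' -> 3
  'his' -> 4
  'ran' -> 1
  'ran' -> 1

Encoded: [4, 3, 4, 1, 1]


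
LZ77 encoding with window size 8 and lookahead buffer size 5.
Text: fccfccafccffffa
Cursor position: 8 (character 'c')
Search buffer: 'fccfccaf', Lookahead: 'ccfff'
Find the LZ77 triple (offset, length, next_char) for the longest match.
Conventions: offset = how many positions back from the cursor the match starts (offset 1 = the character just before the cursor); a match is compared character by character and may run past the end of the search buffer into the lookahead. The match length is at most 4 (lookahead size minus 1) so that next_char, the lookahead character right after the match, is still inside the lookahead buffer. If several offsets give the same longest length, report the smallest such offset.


Try each offset into the search buffer:
  offset=1 (pos 7, char 'f'): match length 0
  offset=2 (pos 6, char 'a'): match length 0
  offset=3 (pos 5, char 'c'): match length 1
  offset=4 (pos 4, char 'c'): match length 2
  offset=5 (pos 3, char 'f'): match length 0
  offset=6 (pos 2, char 'c'): match length 1
  offset=7 (pos 1, char 'c'): match length 3
  offset=8 (pos 0, char 'f'): match length 0
Longest match has length 3 at offset 7.
next_char = character at position 8 + 3 = 11 -> 'f'

Best match: offset=7, length=3 (matching 'ccf' starting at position 1)
LZ77 triple: (7, 3, 'f')


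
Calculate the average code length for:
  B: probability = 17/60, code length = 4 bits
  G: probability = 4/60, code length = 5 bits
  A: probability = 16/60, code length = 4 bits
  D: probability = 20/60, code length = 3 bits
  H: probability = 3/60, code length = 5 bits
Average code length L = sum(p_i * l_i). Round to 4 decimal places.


Weighted contributions p_i * l_i:
  B: (17/60) * 4 = 68/60
  G: (4/60) * 5 = 20/60
  A: (16/60) * 4 = 64/60
  D: (20/60) * 3 = 60/60
  H: (3/60) * 5 = 15/60
Sum = (68 + 20 + 64 + 60 + 15)/60 = 227/60

L = 227/60 = 3.7833 bits/symbol
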